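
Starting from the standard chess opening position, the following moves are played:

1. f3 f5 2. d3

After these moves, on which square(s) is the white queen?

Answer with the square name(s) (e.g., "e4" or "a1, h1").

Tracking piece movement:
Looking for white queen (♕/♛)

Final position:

  a b c d e f g h
  ─────────────────
8│♜ ♞ ♝ ♛ ♚ ♝ ♞ ♜│8
7│♟ ♟ ♟ ♟ ♟ · ♟ ♟│7
6│· · · · · · · ·│6
5│· · · · · ♟ · ·│5
4│· · · · · · · ·│4
3│· · · ♙ · ♙ · ·│3
2│♙ ♙ ♙ · ♙ · ♙ ♙│2
1│♖ ♘ ♗ ♕ ♔ ♗ ♘ ♖│1
  ─────────────────
  a b c d e f g h


d1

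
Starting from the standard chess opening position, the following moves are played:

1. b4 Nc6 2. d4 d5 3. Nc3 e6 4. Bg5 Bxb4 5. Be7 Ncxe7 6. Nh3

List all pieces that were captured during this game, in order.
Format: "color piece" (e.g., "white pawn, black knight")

Tracking captures:
  Bxb4: captured white pawn
  Ncxe7: captured white bishop

white pawn, white bishop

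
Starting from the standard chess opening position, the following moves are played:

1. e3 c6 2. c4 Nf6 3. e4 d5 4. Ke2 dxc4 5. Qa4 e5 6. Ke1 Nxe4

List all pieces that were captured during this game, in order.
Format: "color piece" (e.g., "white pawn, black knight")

Tracking captures:
  dxc4: captured white pawn
  Nxe4: captured white pawn

white pawn, white pawn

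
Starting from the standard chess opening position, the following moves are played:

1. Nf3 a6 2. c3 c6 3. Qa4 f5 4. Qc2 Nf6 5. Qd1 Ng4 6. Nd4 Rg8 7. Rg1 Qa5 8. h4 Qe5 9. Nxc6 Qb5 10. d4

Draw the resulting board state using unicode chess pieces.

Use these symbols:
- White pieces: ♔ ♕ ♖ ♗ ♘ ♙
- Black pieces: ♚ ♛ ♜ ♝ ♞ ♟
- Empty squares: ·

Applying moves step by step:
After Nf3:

♜ ♞ ♝ ♛ ♚ ♝ ♞ ♜
♟ ♟ ♟ ♟ ♟ ♟ ♟ ♟
· · · · · · · ·
· · · · · · · ·
· · · · · · · ·
· · · · · ♘ · ·
♙ ♙ ♙ ♙ ♙ ♙ ♙ ♙
♖ ♘ ♗ ♕ ♔ ♗ · ♖


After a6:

♜ ♞ ♝ ♛ ♚ ♝ ♞ ♜
· ♟ ♟ ♟ ♟ ♟ ♟ ♟
♟ · · · · · · ·
· · · · · · · ·
· · · · · · · ·
· · · · · ♘ · ·
♙ ♙ ♙ ♙ ♙ ♙ ♙ ♙
♖ ♘ ♗ ♕ ♔ ♗ · ♖


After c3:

♜ ♞ ♝ ♛ ♚ ♝ ♞ ♜
· ♟ ♟ ♟ ♟ ♟ ♟ ♟
♟ · · · · · · ·
· · · · · · · ·
· · · · · · · ·
· · ♙ · · ♘ · ·
♙ ♙ · ♙ ♙ ♙ ♙ ♙
♖ ♘ ♗ ♕ ♔ ♗ · ♖


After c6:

♜ ♞ ♝ ♛ ♚ ♝ ♞ ♜
· ♟ · ♟ ♟ ♟ ♟ ♟
♟ · ♟ · · · · ·
· · · · · · · ·
· · · · · · · ·
· · ♙ · · ♘ · ·
♙ ♙ · ♙ ♙ ♙ ♙ ♙
♖ ♘ ♗ ♕ ♔ ♗ · ♖


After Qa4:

♜ ♞ ♝ ♛ ♚ ♝ ♞ ♜
· ♟ · ♟ ♟ ♟ ♟ ♟
♟ · ♟ · · · · ·
· · · · · · · ·
♕ · · · · · · ·
· · ♙ · · ♘ · ·
♙ ♙ · ♙ ♙ ♙ ♙ ♙
♖ ♘ ♗ · ♔ ♗ · ♖


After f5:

♜ ♞ ♝ ♛ ♚ ♝ ♞ ♜
· ♟ · ♟ ♟ · ♟ ♟
♟ · ♟ · · · · ·
· · · · · ♟ · ·
♕ · · · · · · ·
· · ♙ · · ♘ · ·
♙ ♙ · ♙ ♙ ♙ ♙ ♙
♖ ♘ ♗ · ♔ ♗ · ♖


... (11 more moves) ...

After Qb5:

♜ ♞ ♝ · ♚ ♝ ♜ ·
· ♟ · ♟ ♟ · ♟ ♟
♟ · ♘ · · · · ·
· ♛ · · · ♟ · ·
· · · · · · ♞ ♙
· · ♙ · · · · ·
♙ ♙ · ♙ ♙ ♙ ♙ ·
♖ ♘ ♗ ♕ ♔ ♗ ♖ ·


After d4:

♜ ♞ ♝ · ♚ ♝ ♜ ·
· ♟ · ♟ ♟ · ♟ ♟
♟ · ♘ · · · · ·
· ♛ · · · ♟ · ·
· · · ♙ · · ♞ ♙
· · ♙ · · · · ·
♙ ♙ · · ♙ ♙ ♙ ·
♖ ♘ ♗ ♕ ♔ ♗ ♖ ·



  a b c d e f g h
  ─────────────────
8│♜ ♞ ♝ · ♚ ♝ ♜ ·│8
7│· ♟ · ♟ ♟ · ♟ ♟│7
6│♟ · ♘ · · · · ·│6
5│· ♛ · · · ♟ · ·│5
4│· · · ♙ · · ♞ ♙│4
3│· · ♙ · · · · ·│3
2│♙ ♙ · · ♙ ♙ ♙ ·│2
1│♖ ♘ ♗ ♕ ♔ ♗ ♖ ·│1
  ─────────────────
  a b c d e f g h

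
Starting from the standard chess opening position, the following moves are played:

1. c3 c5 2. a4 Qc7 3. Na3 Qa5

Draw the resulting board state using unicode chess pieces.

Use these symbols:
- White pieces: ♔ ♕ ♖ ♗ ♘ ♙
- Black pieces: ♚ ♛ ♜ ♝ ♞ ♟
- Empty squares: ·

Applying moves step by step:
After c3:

♜ ♞ ♝ ♛ ♚ ♝ ♞ ♜
♟ ♟ ♟ ♟ ♟ ♟ ♟ ♟
· · · · · · · ·
· · · · · · · ·
· · · · · · · ·
· · ♙ · · · · ·
♙ ♙ · ♙ ♙ ♙ ♙ ♙
♖ ♘ ♗ ♕ ♔ ♗ ♘ ♖


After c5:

♜ ♞ ♝ ♛ ♚ ♝ ♞ ♜
♟ ♟ · ♟ ♟ ♟ ♟ ♟
· · · · · · · ·
· · ♟ · · · · ·
· · · · · · · ·
· · ♙ · · · · ·
♙ ♙ · ♙ ♙ ♙ ♙ ♙
♖ ♘ ♗ ♕ ♔ ♗ ♘ ♖


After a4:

♜ ♞ ♝ ♛ ♚ ♝ ♞ ♜
♟ ♟ · ♟ ♟ ♟ ♟ ♟
· · · · · · · ·
· · ♟ · · · · ·
♙ · · · · · · ·
· · ♙ · · · · ·
· ♙ · ♙ ♙ ♙ ♙ ♙
♖ ♘ ♗ ♕ ♔ ♗ ♘ ♖


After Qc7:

♜ ♞ ♝ · ♚ ♝ ♞ ♜
♟ ♟ ♛ ♟ ♟ ♟ ♟ ♟
· · · · · · · ·
· · ♟ · · · · ·
♙ · · · · · · ·
· · ♙ · · · · ·
· ♙ · ♙ ♙ ♙ ♙ ♙
♖ ♘ ♗ ♕ ♔ ♗ ♘ ♖


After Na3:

♜ ♞ ♝ · ♚ ♝ ♞ ♜
♟ ♟ ♛ ♟ ♟ ♟ ♟ ♟
· · · · · · · ·
· · ♟ · · · · ·
♙ · · · · · · ·
♘ · ♙ · · · · ·
· ♙ · ♙ ♙ ♙ ♙ ♙
♖ · ♗ ♕ ♔ ♗ ♘ ♖


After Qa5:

♜ ♞ ♝ · ♚ ♝ ♞ ♜
♟ ♟ · ♟ ♟ ♟ ♟ ♟
· · · · · · · ·
♛ · ♟ · · · · ·
♙ · · · · · · ·
♘ · ♙ · · · · ·
· ♙ · ♙ ♙ ♙ ♙ ♙
♖ · ♗ ♕ ♔ ♗ ♘ ♖



  a b c d e f g h
  ─────────────────
8│♜ ♞ ♝ · ♚ ♝ ♞ ♜│8
7│♟ ♟ · ♟ ♟ ♟ ♟ ♟│7
6│· · · · · · · ·│6
5│♛ · ♟ · · · · ·│5
4│♙ · · · · · · ·│4
3│♘ · ♙ · · · · ·│3
2│· ♙ · ♙ ♙ ♙ ♙ ♙│2
1│♖ · ♗ ♕ ♔ ♗ ♘ ♖│1
  ─────────────────
  a b c d e f g h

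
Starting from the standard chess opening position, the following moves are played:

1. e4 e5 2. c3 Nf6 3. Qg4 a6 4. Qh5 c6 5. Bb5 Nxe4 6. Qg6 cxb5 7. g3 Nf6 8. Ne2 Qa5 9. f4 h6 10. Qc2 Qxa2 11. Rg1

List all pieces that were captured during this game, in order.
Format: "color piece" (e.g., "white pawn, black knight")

Tracking captures:
  Nxe4: captured white pawn
  cxb5: captured white bishop
  Qxa2: captured white pawn

white pawn, white bishop, white pawn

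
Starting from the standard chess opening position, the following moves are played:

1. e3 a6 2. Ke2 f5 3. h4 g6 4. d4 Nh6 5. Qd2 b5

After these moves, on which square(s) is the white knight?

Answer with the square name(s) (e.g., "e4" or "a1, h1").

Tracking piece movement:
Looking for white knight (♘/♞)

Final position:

  a b c d e f g h
  ─────────────────
8│♜ ♞ ♝ ♛ ♚ ♝ · ♜│8
7│· · ♟ ♟ ♟ · · ♟│7
6│♟ · · · · · ♟ ♞│6
5│· ♟ · · · ♟ · ·│5
4│· · · ♙ · · · ♙│4
3│· · · · ♙ · · ·│3
2│♙ ♙ ♙ ♕ ♔ ♙ ♙ ·│2
1│♖ ♘ ♗ · · ♗ ♘ ♖│1
  ─────────────────
  a b c d e f g h


b1, g1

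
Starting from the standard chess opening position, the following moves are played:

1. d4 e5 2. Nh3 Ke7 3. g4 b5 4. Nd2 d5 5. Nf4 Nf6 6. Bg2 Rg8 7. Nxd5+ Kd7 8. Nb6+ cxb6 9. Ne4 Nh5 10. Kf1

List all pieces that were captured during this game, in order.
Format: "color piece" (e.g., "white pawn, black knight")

Tracking captures:
  Nxd5+: captured black pawn
  cxb6: captured white knight

black pawn, white knight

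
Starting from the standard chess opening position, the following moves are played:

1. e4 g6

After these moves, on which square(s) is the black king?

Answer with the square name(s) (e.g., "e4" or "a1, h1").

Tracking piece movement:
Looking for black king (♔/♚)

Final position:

  a b c d e f g h
  ─────────────────
8│♜ ♞ ♝ ♛ ♚ ♝ ♞ ♜│8
7│♟ ♟ ♟ ♟ ♟ ♟ · ♟│7
6│· · · · · · ♟ ·│6
5│· · · · · · · ·│5
4│· · · · ♙ · · ·│4
3│· · · · · · · ·│3
2│♙ ♙ ♙ ♙ · ♙ ♙ ♙│2
1│♖ ♘ ♗ ♕ ♔ ♗ ♘ ♖│1
  ─────────────────
  a b c d e f g h


e8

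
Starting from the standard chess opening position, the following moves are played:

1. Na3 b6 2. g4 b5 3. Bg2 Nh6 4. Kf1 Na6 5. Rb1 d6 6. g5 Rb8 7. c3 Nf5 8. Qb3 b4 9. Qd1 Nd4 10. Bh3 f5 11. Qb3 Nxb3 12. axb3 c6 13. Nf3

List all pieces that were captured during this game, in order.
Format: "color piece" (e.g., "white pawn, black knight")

Tracking captures:
  Nxb3: captured white queen
  axb3: captured black knight

white queen, black knight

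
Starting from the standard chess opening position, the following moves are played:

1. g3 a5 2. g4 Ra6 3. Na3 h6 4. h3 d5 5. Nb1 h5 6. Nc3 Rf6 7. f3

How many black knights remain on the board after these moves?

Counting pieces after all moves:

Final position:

  a b c d e f g h
  ─────────────────
8│· ♞ ♝ ♛ ♚ ♝ ♞ ♜│8
7│· ♟ ♟ · ♟ ♟ ♟ ·│7
6│· · · · · ♜ · ·│6
5│♟ · · ♟ · · · ♟│5
4│· · · · · · ♙ ·│4
3│· · ♘ · · ♙ · ♙│3
2│♙ ♙ ♙ ♙ ♙ · · ·│2
1│♖ · ♗ ♕ ♔ ♗ ♘ ♖│1
  ─────────────────
  a b c d e f g h


2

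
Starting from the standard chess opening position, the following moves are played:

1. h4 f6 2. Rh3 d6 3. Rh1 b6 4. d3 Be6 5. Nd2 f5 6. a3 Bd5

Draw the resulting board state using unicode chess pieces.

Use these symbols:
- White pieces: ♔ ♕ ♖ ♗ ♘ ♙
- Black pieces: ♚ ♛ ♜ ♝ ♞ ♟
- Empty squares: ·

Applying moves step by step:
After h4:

♜ ♞ ♝ ♛ ♚ ♝ ♞ ♜
♟ ♟ ♟ ♟ ♟ ♟ ♟ ♟
· · · · · · · ·
· · · · · · · ·
· · · · · · · ♙
· · · · · · · ·
♙ ♙ ♙ ♙ ♙ ♙ ♙ ·
♖ ♘ ♗ ♕ ♔ ♗ ♘ ♖


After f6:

♜ ♞ ♝ ♛ ♚ ♝ ♞ ♜
♟ ♟ ♟ ♟ ♟ · ♟ ♟
· · · · · ♟ · ·
· · · · · · · ·
· · · · · · · ♙
· · · · · · · ·
♙ ♙ ♙ ♙ ♙ ♙ ♙ ·
♖ ♘ ♗ ♕ ♔ ♗ ♘ ♖


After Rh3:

♜ ♞ ♝ ♛ ♚ ♝ ♞ ♜
♟ ♟ ♟ ♟ ♟ · ♟ ♟
· · · · · ♟ · ·
· · · · · · · ·
· · · · · · · ♙
· · · · · · · ♖
♙ ♙ ♙ ♙ ♙ ♙ ♙ ·
♖ ♘ ♗ ♕ ♔ ♗ ♘ ·


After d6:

♜ ♞ ♝ ♛ ♚ ♝ ♞ ♜
♟ ♟ ♟ · ♟ · ♟ ♟
· · · ♟ · ♟ · ·
· · · · · · · ·
· · · · · · · ♙
· · · · · · · ♖
♙ ♙ ♙ ♙ ♙ ♙ ♙ ·
♖ ♘ ♗ ♕ ♔ ♗ ♘ ·


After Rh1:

♜ ♞ ♝ ♛ ♚ ♝ ♞ ♜
♟ ♟ ♟ · ♟ · ♟ ♟
· · · ♟ · ♟ · ·
· · · · · · · ·
· · · · · · · ♙
· · · · · · · ·
♙ ♙ ♙ ♙ ♙ ♙ ♙ ·
♖ ♘ ♗ ♕ ♔ ♗ ♘ ♖


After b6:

♜ ♞ ♝ ♛ ♚ ♝ ♞ ♜
♟ · ♟ · ♟ · ♟ ♟
· ♟ · ♟ · ♟ · ·
· · · · · · · ·
· · · · · · · ♙
· · · · · · · ·
♙ ♙ ♙ ♙ ♙ ♙ ♙ ·
♖ ♘ ♗ ♕ ♔ ♗ ♘ ♖


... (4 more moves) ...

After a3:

♜ ♞ · ♛ ♚ ♝ ♞ ♜
♟ · ♟ · ♟ · ♟ ♟
· ♟ · ♟ ♝ · · ·
· · · · · ♟ · ·
· · · · · · · ♙
♙ · · ♙ · · · ·
· ♙ ♙ ♘ ♙ ♙ ♙ ·
♖ · ♗ ♕ ♔ ♗ ♘ ♖


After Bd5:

♜ ♞ · ♛ ♚ ♝ ♞ ♜
♟ · ♟ · ♟ · ♟ ♟
· ♟ · ♟ · · · ·
· · · ♝ · ♟ · ·
· · · · · · · ♙
♙ · · ♙ · · · ·
· ♙ ♙ ♘ ♙ ♙ ♙ ·
♖ · ♗ ♕ ♔ ♗ ♘ ♖



  a b c d e f g h
  ─────────────────
8│♜ ♞ · ♛ ♚ ♝ ♞ ♜│8
7│♟ · ♟ · ♟ · ♟ ♟│7
6│· ♟ · ♟ · · · ·│6
5│· · · ♝ · ♟ · ·│5
4│· · · · · · · ♙│4
3│♙ · · ♙ · · · ·│3
2│· ♙ ♙ ♘ ♙ ♙ ♙ ·│2
1│♖ · ♗ ♕ ♔ ♗ ♘ ♖│1
  ─────────────────
  a b c d e f g h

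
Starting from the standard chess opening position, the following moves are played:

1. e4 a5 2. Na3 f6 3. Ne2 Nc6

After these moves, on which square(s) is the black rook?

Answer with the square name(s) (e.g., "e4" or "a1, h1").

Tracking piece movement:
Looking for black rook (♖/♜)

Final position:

  a b c d e f g h
  ─────────────────
8│♜ · ♝ ♛ ♚ ♝ ♞ ♜│8
7│· ♟ ♟ ♟ ♟ · ♟ ♟│7
6│· · ♞ · · ♟ · ·│6
5│♟ · · · · · · ·│5
4│· · · · ♙ · · ·│4
3│♘ · · · · · · ·│3
2│♙ ♙ ♙ ♙ ♘ ♙ ♙ ♙│2
1│♖ · ♗ ♕ ♔ ♗ · ♖│1
  ─────────────────
  a b c d e f g h


a8, h8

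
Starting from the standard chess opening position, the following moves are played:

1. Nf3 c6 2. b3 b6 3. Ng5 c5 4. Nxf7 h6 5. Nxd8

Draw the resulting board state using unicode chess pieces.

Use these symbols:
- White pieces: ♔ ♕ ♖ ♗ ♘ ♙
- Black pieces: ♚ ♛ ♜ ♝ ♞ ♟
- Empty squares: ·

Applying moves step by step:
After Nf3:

♜ ♞ ♝ ♛ ♚ ♝ ♞ ♜
♟ ♟ ♟ ♟ ♟ ♟ ♟ ♟
· · · · · · · ·
· · · · · · · ·
· · · · · · · ·
· · · · · ♘ · ·
♙ ♙ ♙ ♙ ♙ ♙ ♙ ♙
♖ ♘ ♗ ♕ ♔ ♗ · ♖


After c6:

♜ ♞ ♝ ♛ ♚ ♝ ♞ ♜
♟ ♟ · ♟ ♟ ♟ ♟ ♟
· · ♟ · · · · ·
· · · · · · · ·
· · · · · · · ·
· · · · · ♘ · ·
♙ ♙ ♙ ♙ ♙ ♙ ♙ ♙
♖ ♘ ♗ ♕ ♔ ♗ · ♖


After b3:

♜ ♞ ♝ ♛ ♚ ♝ ♞ ♜
♟ ♟ · ♟ ♟ ♟ ♟ ♟
· · ♟ · · · · ·
· · · · · · · ·
· · · · · · · ·
· ♙ · · · ♘ · ·
♙ · ♙ ♙ ♙ ♙ ♙ ♙
♖ ♘ ♗ ♕ ♔ ♗ · ♖


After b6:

♜ ♞ ♝ ♛ ♚ ♝ ♞ ♜
♟ · · ♟ ♟ ♟ ♟ ♟
· ♟ ♟ · · · · ·
· · · · · · · ·
· · · · · · · ·
· ♙ · · · ♘ · ·
♙ · ♙ ♙ ♙ ♙ ♙ ♙
♖ ♘ ♗ ♕ ♔ ♗ · ♖


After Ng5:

♜ ♞ ♝ ♛ ♚ ♝ ♞ ♜
♟ · · ♟ ♟ ♟ ♟ ♟
· ♟ ♟ · · · · ·
· · · · · · ♘ ·
· · · · · · · ·
· ♙ · · · · · ·
♙ · ♙ ♙ ♙ ♙ ♙ ♙
♖ ♘ ♗ ♕ ♔ ♗ · ♖


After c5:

♜ ♞ ♝ ♛ ♚ ♝ ♞ ♜
♟ · · ♟ ♟ ♟ ♟ ♟
· ♟ · · · · · ·
· · ♟ · · · ♘ ·
· · · · · · · ·
· ♙ · · · · · ·
♙ · ♙ ♙ ♙ ♙ ♙ ♙
♖ ♘ ♗ ♕ ♔ ♗ · ♖


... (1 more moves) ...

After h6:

♜ ♞ ♝ ♛ ♚ ♝ ♞ ♜
♟ · · ♟ ♟ ♘ ♟ ·
· ♟ · · · · · ♟
· · ♟ · · · · ·
· · · · · · · ·
· ♙ · · · · · ·
♙ · ♙ ♙ ♙ ♙ ♙ ♙
♖ ♘ ♗ ♕ ♔ ♗ · ♖


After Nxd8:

♜ ♞ ♝ ♘ ♚ ♝ ♞ ♜
♟ · · ♟ ♟ · ♟ ·
· ♟ · · · · · ♟
· · ♟ · · · · ·
· · · · · · · ·
· ♙ · · · · · ·
♙ · ♙ ♙ ♙ ♙ ♙ ♙
♖ ♘ ♗ ♕ ♔ ♗ · ♖



  a b c d e f g h
  ─────────────────
8│♜ ♞ ♝ ♘ ♚ ♝ ♞ ♜│8
7│♟ · · ♟ ♟ · ♟ ·│7
6│· ♟ · · · · · ♟│6
5│· · ♟ · · · · ·│5
4│· · · · · · · ·│4
3│· ♙ · · · · · ·│3
2│♙ · ♙ ♙ ♙ ♙ ♙ ♙│2
1│♖ ♘ ♗ ♕ ♔ ♗ · ♖│1
  ─────────────────
  a b c d e f g h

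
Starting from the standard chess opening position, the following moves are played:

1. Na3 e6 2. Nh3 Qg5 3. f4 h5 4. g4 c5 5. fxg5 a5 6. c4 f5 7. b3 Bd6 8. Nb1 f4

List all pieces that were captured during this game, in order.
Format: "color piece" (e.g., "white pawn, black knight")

Tracking captures:
  fxg5: captured black queen

black queen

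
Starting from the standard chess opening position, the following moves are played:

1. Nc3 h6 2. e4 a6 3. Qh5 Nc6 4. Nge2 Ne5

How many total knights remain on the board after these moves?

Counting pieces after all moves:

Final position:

  a b c d e f g h
  ─────────────────
8│♜ · ♝ ♛ ♚ ♝ ♞ ♜│8
7│· ♟ ♟ ♟ ♟ ♟ ♟ ·│7
6│♟ · · · · · · ♟│6
5│· · · · ♞ · · ♕│5
4│· · · · ♙ · · ·│4
3│· · ♘ · · · · ·│3
2│♙ ♙ ♙ ♙ ♘ ♙ ♙ ♙│2
1│♖ · ♗ · ♔ ♗ · ♖│1
  ─────────────────
  a b c d e f g h


4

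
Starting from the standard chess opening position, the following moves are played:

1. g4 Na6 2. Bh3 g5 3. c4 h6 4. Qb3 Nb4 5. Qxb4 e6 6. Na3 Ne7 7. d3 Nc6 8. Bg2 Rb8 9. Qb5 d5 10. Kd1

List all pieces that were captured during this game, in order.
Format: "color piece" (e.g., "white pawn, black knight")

Tracking captures:
  Qxb4: captured black knight

black knight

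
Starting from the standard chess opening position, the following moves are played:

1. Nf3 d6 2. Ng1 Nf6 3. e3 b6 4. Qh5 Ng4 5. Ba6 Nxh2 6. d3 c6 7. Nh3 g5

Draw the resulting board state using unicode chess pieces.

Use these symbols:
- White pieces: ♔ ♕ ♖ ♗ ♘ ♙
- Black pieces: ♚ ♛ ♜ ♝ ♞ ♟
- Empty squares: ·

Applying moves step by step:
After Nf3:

♜ ♞ ♝ ♛ ♚ ♝ ♞ ♜
♟ ♟ ♟ ♟ ♟ ♟ ♟ ♟
· · · · · · · ·
· · · · · · · ·
· · · · · · · ·
· · · · · ♘ · ·
♙ ♙ ♙ ♙ ♙ ♙ ♙ ♙
♖ ♘ ♗ ♕ ♔ ♗ · ♖


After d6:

♜ ♞ ♝ ♛ ♚ ♝ ♞ ♜
♟ ♟ ♟ · ♟ ♟ ♟ ♟
· · · ♟ · · · ·
· · · · · · · ·
· · · · · · · ·
· · · · · ♘ · ·
♙ ♙ ♙ ♙ ♙ ♙ ♙ ♙
♖ ♘ ♗ ♕ ♔ ♗ · ♖


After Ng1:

♜ ♞ ♝ ♛ ♚ ♝ ♞ ♜
♟ ♟ ♟ · ♟ ♟ ♟ ♟
· · · ♟ · · · ·
· · · · · · · ·
· · · · · · · ·
· · · · · · · ·
♙ ♙ ♙ ♙ ♙ ♙ ♙ ♙
♖ ♘ ♗ ♕ ♔ ♗ ♘ ♖


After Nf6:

♜ ♞ ♝ ♛ ♚ ♝ · ♜
♟ ♟ ♟ · ♟ ♟ ♟ ♟
· · · ♟ · ♞ · ·
· · · · · · · ·
· · · · · · · ·
· · · · · · · ·
♙ ♙ ♙ ♙ ♙ ♙ ♙ ♙
♖ ♘ ♗ ♕ ♔ ♗ ♘ ♖


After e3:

♜ ♞ ♝ ♛ ♚ ♝ · ♜
♟ ♟ ♟ · ♟ ♟ ♟ ♟
· · · ♟ · ♞ · ·
· · · · · · · ·
· · · · · · · ·
· · · · ♙ · · ·
♙ ♙ ♙ ♙ · ♙ ♙ ♙
♖ ♘ ♗ ♕ ♔ ♗ ♘ ♖


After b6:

♜ ♞ ♝ ♛ ♚ ♝ · ♜
♟ · ♟ · ♟ ♟ ♟ ♟
· ♟ · ♟ · ♞ · ·
· · · · · · · ·
· · · · · · · ·
· · · · ♙ · · ·
♙ ♙ ♙ ♙ · ♙ ♙ ♙
♖ ♘ ♗ ♕ ♔ ♗ ♘ ♖


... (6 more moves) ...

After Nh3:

♜ ♞ ♝ ♛ ♚ ♝ · ♜
♟ · · · ♟ ♟ ♟ ♟
♗ ♟ ♟ ♟ · · · ·
· · · · · · · ♕
· · · · · · · ·
· · · ♙ ♙ · · ♘
♙ ♙ ♙ · · ♙ ♙ ♞
♖ ♘ ♗ · ♔ · · ♖


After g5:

♜ ♞ ♝ ♛ ♚ ♝ · ♜
♟ · · · ♟ ♟ · ♟
♗ ♟ ♟ ♟ · · · ·
· · · · · · ♟ ♕
· · · · · · · ·
· · · ♙ ♙ · · ♘
♙ ♙ ♙ · · ♙ ♙ ♞
♖ ♘ ♗ · ♔ · · ♖



  a b c d e f g h
  ─────────────────
8│♜ ♞ ♝ ♛ ♚ ♝ · ♜│8
7│♟ · · · ♟ ♟ · ♟│7
6│♗ ♟ ♟ ♟ · · · ·│6
5│· · · · · · ♟ ♕│5
4│· · · · · · · ·│4
3│· · · ♙ ♙ · · ♘│3
2│♙ ♙ ♙ · · ♙ ♙ ♞│2
1│♖ ♘ ♗ · ♔ · · ♖│1
  ─────────────────
  a b c d e f g h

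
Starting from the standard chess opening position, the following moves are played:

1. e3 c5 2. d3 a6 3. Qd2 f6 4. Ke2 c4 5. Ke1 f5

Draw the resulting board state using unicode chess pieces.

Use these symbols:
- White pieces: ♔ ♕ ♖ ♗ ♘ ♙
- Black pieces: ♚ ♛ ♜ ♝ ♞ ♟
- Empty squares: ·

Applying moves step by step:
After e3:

♜ ♞ ♝ ♛ ♚ ♝ ♞ ♜
♟ ♟ ♟ ♟ ♟ ♟ ♟ ♟
· · · · · · · ·
· · · · · · · ·
· · · · · · · ·
· · · · ♙ · · ·
♙ ♙ ♙ ♙ · ♙ ♙ ♙
♖ ♘ ♗ ♕ ♔ ♗ ♘ ♖


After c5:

♜ ♞ ♝ ♛ ♚ ♝ ♞ ♜
♟ ♟ · ♟ ♟ ♟ ♟ ♟
· · · · · · · ·
· · ♟ · · · · ·
· · · · · · · ·
· · · · ♙ · · ·
♙ ♙ ♙ ♙ · ♙ ♙ ♙
♖ ♘ ♗ ♕ ♔ ♗ ♘ ♖


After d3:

♜ ♞ ♝ ♛ ♚ ♝ ♞ ♜
♟ ♟ · ♟ ♟ ♟ ♟ ♟
· · · · · · · ·
· · ♟ · · · · ·
· · · · · · · ·
· · · ♙ ♙ · · ·
♙ ♙ ♙ · · ♙ ♙ ♙
♖ ♘ ♗ ♕ ♔ ♗ ♘ ♖


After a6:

♜ ♞ ♝ ♛ ♚ ♝ ♞ ♜
· ♟ · ♟ ♟ ♟ ♟ ♟
♟ · · · · · · ·
· · ♟ · · · · ·
· · · · · · · ·
· · · ♙ ♙ · · ·
♙ ♙ ♙ · · ♙ ♙ ♙
♖ ♘ ♗ ♕ ♔ ♗ ♘ ♖


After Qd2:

♜ ♞ ♝ ♛ ♚ ♝ ♞ ♜
· ♟ · ♟ ♟ ♟ ♟ ♟
♟ · · · · · · ·
· · ♟ · · · · ·
· · · · · · · ·
· · · ♙ ♙ · · ·
♙ ♙ ♙ ♕ · ♙ ♙ ♙
♖ ♘ ♗ · ♔ ♗ ♘ ♖


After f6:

♜ ♞ ♝ ♛ ♚ ♝ ♞ ♜
· ♟ · ♟ ♟ · ♟ ♟
♟ · · · · ♟ · ·
· · ♟ · · · · ·
· · · · · · · ·
· · · ♙ ♙ · · ·
♙ ♙ ♙ ♕ · ♙ ♙ ♙
♖ ♘ ♗ · ♔ ♗ ♘ ♖


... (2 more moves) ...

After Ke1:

♜ ♞ ♝ ♛ ♚ ♝ ♞ ♜
· ♟ · ♟ ♟ · ♟ ♟
♟ · · · · ♟ · ·
· · · · · · · ·
· · ♟ · · · · ·
· · · ♙ ♙ · · ·
♙ ♙ ♙ ♕ · ♙ ♙ ♙
♖ ♘ ♗ · ♔ ♗ ♘ ♖


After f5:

♜ ♞ ♝ ♛ ♚ ♝ ♞ ♜
· ♟ · ♟ ♟ · ♟ ♟
♟ · · · · · · ·
· · · · · ♟ · ·
· · ♟ · · · · ·
· · · ♙ ♙ · · ·
♙ ♙ ♙ ♕ · ♙ ♙ ♙
♖ ♘ ♗ · ♔ ♗ ♘ ♖



  a b c d e f g h
  ─────────────────
8│♜ ♞ ♝ ♛ ♚ ♝ ♞ ♜│8
7│· ♟ · ♟ ♟ · ♟ ♟│7
6│♟ · · · · · · ·│6
5│· · · · · ♟ · ·│5
4│· · ♟ · · · · ·│4
3│· · · ♙ ♙ · · ·│3
2│♙ ♙ ♙ ♕ · ♙ ♙ ♙│2
1│♖ ♘ ♗ · ♔ ♗ ♘ ♖│1
  ─────────────────
  a b c d e f g h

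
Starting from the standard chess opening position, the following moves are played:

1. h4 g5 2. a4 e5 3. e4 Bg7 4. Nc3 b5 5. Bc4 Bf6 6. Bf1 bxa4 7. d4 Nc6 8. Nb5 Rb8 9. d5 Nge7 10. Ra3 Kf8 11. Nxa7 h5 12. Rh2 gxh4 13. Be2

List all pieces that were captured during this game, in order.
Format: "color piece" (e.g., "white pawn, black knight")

Tracking captures:
  bxa4: captured white pawn
  Nxa7: captured black pawn
  gxh4: captured white pawn

white pawn, black pawn, white pawn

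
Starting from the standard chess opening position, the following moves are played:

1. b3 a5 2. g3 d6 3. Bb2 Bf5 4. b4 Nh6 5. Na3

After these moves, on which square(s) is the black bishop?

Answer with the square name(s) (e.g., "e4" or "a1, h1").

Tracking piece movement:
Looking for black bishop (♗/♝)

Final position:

  a b c d e f g h
  ─────────────────
8│♜ ♞ · ♛ ♚ ♝ · ♜│8
7│· ♟ ♟ · ♟ ♟ ♟ ♟│7
6│· · · ♟ · · · ♞│6
5│♟ · · · · ♝ · ·│5
4│· ♙ · · · · · ·│4
3│♘ · · · · · ♙ ·│3
2│♙ ♗ ♙ ♙ ♙ ♙ · ♙│2
1│♖ · · ♕ ♔ ♗ ♘ ♖│1
  ─────────────────
  a b c d e f g h


f5, f8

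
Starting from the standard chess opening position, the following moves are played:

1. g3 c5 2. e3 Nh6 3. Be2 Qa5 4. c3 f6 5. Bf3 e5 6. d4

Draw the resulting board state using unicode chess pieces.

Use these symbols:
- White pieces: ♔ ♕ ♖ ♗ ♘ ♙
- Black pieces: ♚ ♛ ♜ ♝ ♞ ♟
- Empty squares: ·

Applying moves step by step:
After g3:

♜ ♞ ♝ ♛ ♚ ♝ ♞ ♜
♟ ♟ ♟ ♟ ♟ ♟ ♟ ♟
· · · · · · · ·
· · · · · · · ·
· · · · · · · ·
· · · · · · ♙ ·
♙ ♙ ♙ ♙ ♙ ♙ · ♙
♖ ♘ ♗ ♕ ♔ ♗ ♘ ♖


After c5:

♜ ♞ ♝ ♛ ♚ ♝ ♞ ♜
♟ ♟ · ♟ ♟ ♟ ♟ ♟
· · · · · · · ·
· · ♟ · · · · ·
· · · · · · · ·
· · · · · · ♙ ·
♙ ♙ ♙ ♙ ♙ ♙ · ♙
♖ ♘ ♗ ♕ ♔ ♗ ♘ ♖


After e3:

♜ ♞ ♝ ♛ ♚ ♝ ♞ ♜
♟ ♟ · ♟ ♟ ♟ ♟ ♟
· · · · · · · ·
· · ♟ · · · · ·
· · · · · · · ·
· · · · ♙ · ♙ ·
♙ ♙ ♙ ♙ · ♙ · ♙
♖ ♘ ♗ ♕ ♔ ♗ ♘ ♖


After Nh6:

♜ ♞ ♝ ♛ ♚ ♝ · ♜
♟ ♟ · ♟ ♟ ♟ ♟ ♟
· · · · · · · ♞
· · ♟ · · · · ·
· · · · · · · ·
· · · · ♙ · ♙ ·
♙ ♙ ♙ ♙ · ♙ · ♙
♖ ♘ ♗ ♕ ♔ ♗ ♘ ♖


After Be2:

♜ ♞ ♝ ♛ ♚ ♝ · ♜
♟ ♟ · ♟ ♟ ♟ ♟ ♟
· · · · · · · ♞
· · ♟ · · · · ·
· · · · · · · ·
· · · · ♙ · ♙ ·
♙ ♙ ♙ ♙ ♗ ♙ · ♙
♖ ♘ ♗ ♕ ♔ · ♘ ♖


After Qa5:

♜ ♞ ♝ · ♚ ♝ · ♜
♟ ♟ · ♟ ♟ ♟ ♟ ♟
· · · · · · · ♞
♛ · ♟ · · · · ·
· · · · · · · ·
· · · · ♙ · ♙ ·
♙ ♙ ♙ ♙ ♗ ♙ · ♙
♖ ♘ ♗ ♕ ♔ · ♘ ♖


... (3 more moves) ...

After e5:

♜ ♞ ♝ · ♚ ♝ · ♜
♟ ♟ · ♟ · · ♟ ♟
· · · · · ♟ · ♞
♛ · ♟ · ♟ · · ·
· · · · · · · ·
· · ♙ · ♙ ♗ ♙ ·
♙ ♙ · ♙ · ♙ · ♙
♖ ♘ ♗ ♕ ♔ · ♘ ♖


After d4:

♜ ♞ ♝ · ♚ ♝ · ♜
♟ ♟ · ♟ · · ♟ ♟
· · · · · ♟ · ♞
♛ · ♟ · ♟ · · ·
· · · ♙ · · · ·
· · ♙ · ♙ ♗ ♙ ·
♙ ♙ · · · ♙ · ♙
♖ ♘ ♗ ♕ ♔ · ♘ ♖



  a b c d e f g h
  ─────────────────
8│♜ ♞ ♝ · ♚ ♝ · ♜│8
7│♟ ♟ · ♟ · · ♟ ♟│7
6│· · · · · ♟ · ♞│6
5│♛ · ♟ · ♟ · · ·│5
4│· · · ♙ · · · ·│4
3│· · ♙ · ♙ ♗ ♙ ·│3
2│♙ ♙ · · · ♙ · ♙│2
1│♖ ♘ ♗ ♕ ♔ · ♘ ♖│1
  ─────────────────
  a b c d e f g h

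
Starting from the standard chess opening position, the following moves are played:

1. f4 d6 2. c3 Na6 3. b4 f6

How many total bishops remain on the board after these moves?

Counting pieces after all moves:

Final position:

  a b c d e f g h
  ─────────────────
8│♜ · ♝ ♛ ♚ ♝ ♞ ♜│8
7│♟ ♟ ♟ · ♟ · ♟ ♟│7
6│♞ · · ♟ · ♟ · ·│6
5│· · · · · · · ·│5
4│· ♙ · · · ♙ · ·│4
3│· · ♙ · · · · ·│3
2│♙ · · ♙ ♙ · ♙ ♙│2
1│♖ ♘ ♗ ♕ ♔ ♗ ♘ ♖│1
  ─────────────────
  a b c d e f g h


4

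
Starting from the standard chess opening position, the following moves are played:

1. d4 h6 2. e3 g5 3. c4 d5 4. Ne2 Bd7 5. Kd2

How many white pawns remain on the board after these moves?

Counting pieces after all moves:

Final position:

  a b c d e f g h
  ─────────────────
8│♜ ♞ · ♛ ♚ ♝ ♞ ♜│8
7│♟ ♟ ♟ ♝ ♟ ♟ · ·│7
6│· · · · · · · ♟│6
5│· · · ♟ · · ♟ ·│5
4│· · ♙ ♙ · · · ·│4
3│· · · · ♙ · · ·│3
2│♙ ♙ · ♔ ♘ ♙ ♙ ♙│2
1│♖ ♘ ♗ ♕ · ♗ · ♖│1
  ─────────────────
  a b c d e f g h


8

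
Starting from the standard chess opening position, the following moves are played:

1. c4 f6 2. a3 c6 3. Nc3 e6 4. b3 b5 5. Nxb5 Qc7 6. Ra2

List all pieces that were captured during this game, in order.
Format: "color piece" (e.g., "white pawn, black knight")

Tracking captures:
  Nxb5: captured black pawn

black pawn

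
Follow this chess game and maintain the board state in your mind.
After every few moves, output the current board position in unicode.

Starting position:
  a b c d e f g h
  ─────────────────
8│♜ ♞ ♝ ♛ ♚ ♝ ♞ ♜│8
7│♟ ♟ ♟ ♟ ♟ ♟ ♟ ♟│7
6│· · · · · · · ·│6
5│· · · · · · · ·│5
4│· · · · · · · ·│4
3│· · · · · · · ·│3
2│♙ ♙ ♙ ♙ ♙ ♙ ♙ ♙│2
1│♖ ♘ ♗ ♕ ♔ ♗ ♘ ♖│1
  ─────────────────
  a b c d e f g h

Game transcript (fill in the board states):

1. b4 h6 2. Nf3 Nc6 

  a b c d e f g h
  ─────────────────
8│♜ · ♝ ♛ ♚ ♝ ♞ ♜│8
7│♟ ♟ ♟ ♟ ♟ ♟ ♟ ·│7
6│· · ♞ · · · · ♟│6
5│· · · · · · · ·│5
4│· ♙ · · · · · ·│4
3│· · · · · ♘ · ·│3
2│♙ · ♙ ♙ ♙ ♙ ♙ ♙│2
1│♖ ♘ ♗ ♕ ♔ ♗ · ♖│1
  ─────────────────
  a b c d e f g h

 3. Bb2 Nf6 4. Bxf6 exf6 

  a b c d e f g h
  ─────────────────
8│♜ · ♝ ♛ ♚ ♝ · ♜│8
7│♟ ♟ ♟ ♟ · ♟ ♟ ·│7
6│· · ♞ · · ♟ · ♟│6
5│· · · · · · · ·│5
4│· ♙ · · · · · ·│4
3│· · · · · ♘ · ·│3
2│♙ · ♙ ♙ ♙ ♙ ♙ ♙│2
1│♖ ♘ · ♕ ♔ ♗ · ♖│1
  ─────────────────
  a b c d e f g h

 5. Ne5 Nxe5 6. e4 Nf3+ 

  a b c d e f g h
  ─────────────────
8│♜ · ♝ ♛ ♚ ♝ · ♜│8
7│♟ ♟ ♟ ♟ · ♟ ♟ ·│7
6│· · · · · ♟ · ♟│6
5│· · · · · · · ·│5
4│· ♙ · · ♙ · · ·│4
3│· · · · · ♞ · ·│3
2│♙ · ♙ ♙ · ♙ ♙ ♙│2
1│♖ ♘ · ♕ ♔ ♗ · ♖│1
  ─────────────────
  a b c d e f g h

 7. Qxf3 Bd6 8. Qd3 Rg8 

  a b c d e f g h
  ─────────────────
8│♜ · ♝ ♛ ♚ · ♜ ·│8
7│♟ ♟ ♟ ♟ · ♟ ♟ ·│7
6│· · · ♝ · ♟ · ♟│6
5│· · · · · · · ·│5
4│· ♙ · · ♙ · · ·│4
3│· · · ♕ · · · ·│3
2│♙ · ♙ ♙ · ♙ ♙ ♙│2
1│♖ ♘ · · ♔ ♗ · ♖│1
  ─────────────────
  a b c d e f g h

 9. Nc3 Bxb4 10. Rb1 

  a b c d e f g h
  ─────────────────
8│♜ · ♝ ♛ ♚ · ♜ ·│8
7│♟ ♟ ♟ ♟ · ♟ ♟ ·│7
6│· · · · · ♟ · ♟│6
5│· · · · · · · ·│5
4│· ♝ · · ♙ · · ·│4
3│· · ♘ ♕ · · · ·│3
2│♙ · ♙ ♙ · ♙ ♙ ♙│2
1│· ♖ · · ♔ ♗ · ♖│1
  ─────────────────
  a b c d e f g h


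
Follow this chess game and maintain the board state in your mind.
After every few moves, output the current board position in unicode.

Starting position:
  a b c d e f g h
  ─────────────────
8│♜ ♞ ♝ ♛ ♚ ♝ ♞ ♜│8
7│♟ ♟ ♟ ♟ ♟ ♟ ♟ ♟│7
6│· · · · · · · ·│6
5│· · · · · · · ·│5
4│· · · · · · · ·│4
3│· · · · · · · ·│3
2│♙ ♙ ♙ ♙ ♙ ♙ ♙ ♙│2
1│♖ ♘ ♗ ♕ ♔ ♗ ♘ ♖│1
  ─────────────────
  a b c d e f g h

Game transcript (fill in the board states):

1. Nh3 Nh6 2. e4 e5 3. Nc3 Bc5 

  a b c d e f g h
  ─────────────────
8│♜ ♞ ♝ ♛ ♚ · · ♜│8
7│♟ ♟ ♟ ♟ · ♟ ♟ ♟│7
6│· · · · · · · ♞│6
5│· · ♝ · ♟ · · ·│5
4│· · · · ♙ · · ·│4
3│· · ♘ · · · · ♘│3
2│♙ ♙ ♙ ♙ · ♙ ♙ ♙│2
1│♖ · ♗ ♕ ♔ ♗ · ♖│1
  ─────────────────
  a b c d e f g h

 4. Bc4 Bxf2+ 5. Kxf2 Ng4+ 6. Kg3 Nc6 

  a b c d e f g h
  ─────────────────
8│♜ · ♝ ♛ ♚ · · ♜│8
7│♟ ♟ ♟ ♟ · ♟ ♟ ♟│7
6│· · ♞ · · · · ·│6
5│· · · · ♟ · · ·│5
4│· · ♗ · ♙ · ♞ ·│4
3│· · ♘ · · · ♔ ♘│3
2│♙ ♙ ♙ ♙ · · ♙ ♙│2
1│♖ · ♗ ♕ · · · ♖│1
  ─────────────────
  a b c d e f g h

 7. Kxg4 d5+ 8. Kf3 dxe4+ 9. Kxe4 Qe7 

  a b c d e f g h
  ─────────────────
8│♜ · ♝ · ♚ · · ♜│8
7│♟ ♟ ♟ · ♛ ♟ ♟ ♟│7
6│· · ♞ · · · · ·│6
5│· · · · ♟ · · ·│5
4│· · ♗ · ♔ · · ·│4
3│· · ♘ · · · · ♘│3
2│♙ ♙ ♙ ♙ · · ♙ ♙│2
1│♖ · ♗ ♕ · · · ♖│1
  ─────────────────
  a b c d e f g h

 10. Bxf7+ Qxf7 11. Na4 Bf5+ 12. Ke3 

  a b c d e f g h
  ─────────────────
8│♜ · · · ♚ · · ♜│8
7│♟ ♟ ♟ · · ♛ ♟ ♟│7
6│· · ♞ · · · · ·│6
5│· · · · ♟ ♝ · ·│5
4│♘ · · · · · · ·│4
3│· · · · ♔ · · ♘│3
2│♙ ♙ ♙ ♙ · · ♙ ♙│2
1│♖ · ♗ ♕ · · · ♖│1
  ─────────────────
  a b c d e f g h


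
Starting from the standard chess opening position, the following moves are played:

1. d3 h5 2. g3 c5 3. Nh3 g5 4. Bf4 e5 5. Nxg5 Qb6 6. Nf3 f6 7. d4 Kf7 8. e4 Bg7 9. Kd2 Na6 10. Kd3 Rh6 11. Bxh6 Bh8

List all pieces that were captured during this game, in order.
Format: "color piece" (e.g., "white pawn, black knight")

Tracking captures:
  Nxg5: captured black pawn
  Bxh6: captured black rook

black pawn, black rook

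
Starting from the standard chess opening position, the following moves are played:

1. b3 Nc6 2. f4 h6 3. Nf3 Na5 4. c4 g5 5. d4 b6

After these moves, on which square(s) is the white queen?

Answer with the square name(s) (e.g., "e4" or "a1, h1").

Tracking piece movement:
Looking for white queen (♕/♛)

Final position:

  a b c d e f g h
  ─────────────────
8│♜ · ♝ ♛ ♚ ♝ ♞ ♜│8
7│♟ · ♟ ♟ ♟ ♟ · ·│7
6│· ♟ · · · · · ♟│6
5│♞ · · · · · ♟ ·│5
4│· · ♙ ♙ · ♙ · ·│4
3│· ♙ · · · ♘ · ·│3
2│♙ · · · ♙ · ♙ ♙│2
1│♖ ♘ ♗ ♕ ♔ ♗ · ♖│1
  ─────────────────
  a b c d e f g h


d1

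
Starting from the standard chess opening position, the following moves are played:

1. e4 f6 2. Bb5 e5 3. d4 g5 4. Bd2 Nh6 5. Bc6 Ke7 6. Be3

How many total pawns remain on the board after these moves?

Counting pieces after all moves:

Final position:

  a b c d e f g h
  ─────────────────
8│♜ ♞ ♝ ♛ · ♝ · ♜│8
7│♟ ♟ ♟ ♟ ♚ · · ♟│7
6│· · ♗ · · ♟ · ♞│6
5│· · · · ♟ · ♟ ·│5
4│· · · ♙ ♙ · · ·│4
3│· · · · ♗ · · ·│3
2│♙ ♙ ♙ · · ♙ ♙ ♙│2
1│♖ ♘ · ♕ ♔ · ♘ ♖│1
  ─────────────────
  a b c d e f g h


16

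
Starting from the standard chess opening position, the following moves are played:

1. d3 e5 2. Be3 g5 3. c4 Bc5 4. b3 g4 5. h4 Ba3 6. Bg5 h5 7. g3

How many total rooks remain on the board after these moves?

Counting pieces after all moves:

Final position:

  a b c d e f g h
  ─────────────────
8│♜ ♞ ♝ ♛ ♚ · ♞ ♜│8
7│♟ ♟ ♟ ♟ · ♟ · ·│7
6│· · · · · · · ·│6
5│· · · · ♟ · ♗ ♟│5
4│· · ♙ · · · ♟ ♙│4
3│♝ ♙ · ♙ · · ♙ ·│3
2│♙ · · · ♙ ♙ · ·│2
1│♖ ♘ · ♕ ♔ ♗ ♘ ♖│1
  ─────────────────
  a b c d e f g h


4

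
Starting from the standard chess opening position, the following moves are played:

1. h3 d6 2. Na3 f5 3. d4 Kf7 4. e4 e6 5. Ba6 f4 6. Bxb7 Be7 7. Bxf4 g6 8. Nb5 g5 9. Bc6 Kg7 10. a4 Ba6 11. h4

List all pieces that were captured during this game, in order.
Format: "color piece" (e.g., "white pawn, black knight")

Tracking captures:
  Bxb7: captured black pawn
  Bxf4: captured black pawn

black pawn, black pawn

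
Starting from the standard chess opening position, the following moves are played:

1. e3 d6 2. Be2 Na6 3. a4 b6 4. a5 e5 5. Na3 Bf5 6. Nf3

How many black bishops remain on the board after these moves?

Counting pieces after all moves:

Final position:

  a b c d e f g h
  ─────────────────
8│♜ · · ♛ ♚ ♝ ♞ ♜│8
7│♟ · ♟ · · ♟ ♟ ♟│7
6│♞ ♟ · ♟ · · · ·│6
5│♙ · · · ♟ ♝ · ·│5
4│· · · · · · · ·│4
3│♘ · · · ♙ ♘ · ·│3
2│· ♙ ♙ ♙ ♗ ♙ ♙ ♙│2
1│♖ · ♗ ♕ ♔ · · ♖│1
  ─────────────────
  a b c d e f g h


2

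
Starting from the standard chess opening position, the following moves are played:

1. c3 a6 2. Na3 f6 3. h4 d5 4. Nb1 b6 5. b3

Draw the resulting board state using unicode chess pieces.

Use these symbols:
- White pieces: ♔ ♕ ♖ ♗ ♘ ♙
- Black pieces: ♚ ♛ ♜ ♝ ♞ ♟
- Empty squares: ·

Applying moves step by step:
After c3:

♜ ♞ ♝ ♛ ♚ ♝ ♞ ♜
♟ ♟ ♟ ♟ ♟ ♟ ♟ ♟
· · · · · · · ·
· · · · · · · ·
· · · · · · · ·
· · ♙ · · · · ·
♙ ♙ · ♙ ♙ ♙ ♙ ♙
♖ ♘ ♗ ♕ ♔ ♗ ♘ ♖


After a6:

♜ ♞ ♝ ♛ ♚ ♝ ♞ ♜
· ♟ ♟ ♟ ♟ ♟ ♟ ♟
♟ · · · · · · ·
· · · · · · · ·
· · · · · · · ·
· · ♙ · · · · ·
♙ ♙ · ♙ ♙ ♙ ♙ ♙
♖ ♘ ♗ ♕ ♔ ♗ ♘ ♖


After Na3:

♜ ♞ ♝ ♛ ♚ ♝ ♞ ♜
· ♟ ♟ ♟ ♟ ♟ ♟ ♟
♟ · · · · · · ·
· · · · · · · ·
· · · · · · · ·
♘ · ♙ · · · · ·
♙ ♙ · ♙ ♙ ♙ ♙ ♙
♖ · ♗ ♕ ♔ ♗ ♘ ♖


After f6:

♜ ♞ ♝ ♛ ♚ ♝ ♞ ♜
· ♟ ♟ ♟ ♟ · ♟ ♟
♟ · · · · ♟ · ·
· · · · · · · ·
· · · · · · · ·
♘ · ♙ · · · · ·
♙ ♙ · ♙ ♙ ♙ ♙ ♙
♖ · ♗ ♕ ♔ ♗ ♘ ♖


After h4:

♜ ♞ ♝ ♛ ♚ ♝ ♞ ♜
· ♟ ♟ ♟ ♟ · ♟ ♟
♟ · · · · ♟ · ·
· · · · · · · ·
· · · · · · · ♙
♘ · ♙ · · · · ·
♙ ♙ · ♙ ♙ ♙ ♙ ·
♖ · ♗ ♕ ♔ ♗ ♘ ♖


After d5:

♜ ♞ ♝ ♛ ♚ ♝ ♞ ♜
· ♟ ♟ · ♟ · ♟ ♟
♟ · · · · ♟ · ·
· · · ♟ · · · ·
· · · · · · · ♙
♘ · ♙ · · · · ·
♙ ♙ · ♙ ♙ ♙ ♙ ·
♖ · ♗ ♕ ♔ ♗ ♘ ♖


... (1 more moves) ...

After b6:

♜ ♞ ♝ ♛ ♚ ♝ ♞ ♜
· · ♟ · ♟ · ♟ ♟
♟ ♟ · · · ♟ · ·
· · · ♟ · · · ·
· · · · · · · ♙
· · ♙ · · · · ·
♙ ♙ · ♙ ♙ ♙ ♙ ·
♖ ♘ ♗ ♕ ♔ ♗ ♘ ♖


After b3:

♜ ♞ ♝ ♛ ♚ ♝ ♞ ♜
· · ♟ · ♟ · ♟ ♟
♟ ♟ · · · ♟ · ·
· · · ♟ · · · ·
· · · · · · · ♙
· ♙ ♙ · · · · ·
♙ · · ♙ ♙ ♙ ♙ ·
♖ ♘ ♗ ♕ ♔ ♗ ♘ ♖



  a b c d e f g h
  ─────────────────
8│♜ ♞ ♝ ♛ ♚ ♝ ♞ ♜│8
7│· · ♟ · ♟ · ♟ ♟│7
6│♟ ♟ · · · ♟ · ·│6
5│· · · ♟ · · · ·│5
4│· · · · · · · ♙│4
3│· ♙ ♙ · · · · ·│3
2│♙ · · ♙ ♙ ♙ ♙ ·│2
1│♖ ♘ ♗ ♕ ♔ ♗ ♘ ♖│1
  ─────────────────
  a b c d e f g h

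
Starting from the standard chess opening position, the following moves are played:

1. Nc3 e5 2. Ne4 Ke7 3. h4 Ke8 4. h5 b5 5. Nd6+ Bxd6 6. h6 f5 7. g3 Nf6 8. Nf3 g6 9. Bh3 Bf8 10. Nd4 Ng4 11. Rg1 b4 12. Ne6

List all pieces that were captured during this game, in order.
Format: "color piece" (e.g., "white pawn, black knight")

Tracking captures:
  Bxd6: captured white knight

white knight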